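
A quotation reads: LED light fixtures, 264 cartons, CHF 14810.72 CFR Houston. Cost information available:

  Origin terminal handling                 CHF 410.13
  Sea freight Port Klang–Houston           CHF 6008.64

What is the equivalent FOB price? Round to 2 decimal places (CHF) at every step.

FOB price: CHF 8802.08

Not relevant to the conversion: origin terminal — on the seller under both CFR and FOB; already in the CFR price and stays in the FOB price.
From CFR to FOB, the seller no longer bears: freight.
FOB price = 14810.72 − 6008.64 = 8802.08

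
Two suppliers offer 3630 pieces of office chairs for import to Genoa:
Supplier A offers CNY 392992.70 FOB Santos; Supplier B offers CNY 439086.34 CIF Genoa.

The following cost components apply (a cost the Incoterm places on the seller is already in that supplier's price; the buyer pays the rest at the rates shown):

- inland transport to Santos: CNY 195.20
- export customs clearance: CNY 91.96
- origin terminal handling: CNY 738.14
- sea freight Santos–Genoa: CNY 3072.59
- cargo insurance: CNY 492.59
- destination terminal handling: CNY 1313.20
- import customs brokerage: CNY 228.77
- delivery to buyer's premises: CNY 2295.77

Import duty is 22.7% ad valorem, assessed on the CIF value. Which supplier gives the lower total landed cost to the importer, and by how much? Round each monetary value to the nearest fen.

Supplier A is cheaper by CNY 52182.42

Supplier A (FOB):
CIF value = FOB price + freight + insurance = 392992.70 + 3072.59 + 492.59 = 396557.88
Import duty = 396557.88 × 22.7% = 90018.64
Buyer bears (A): 3072.59 + 492.59 + 1313.20 + 228.77 + 2295.77 = 7402.92
Landed cost (A) = invoice 392992.70 + 7402.92 + duty 90018.64 = 490414.26
Supplier B (CIF):
The CIF price already equals the CIF value: 439086.34
Import duty = 439086.34 × 22.7% = 99672.60
Buyer bears (B): 1313.20 + 228.77 + 2295.77 = 3837.74
Landed cost (B) = invoice 439086.34 + 3837.74 + duty 99672.60 = 542596.68
Difference = |490414.26 − 542596.68| = 52182.42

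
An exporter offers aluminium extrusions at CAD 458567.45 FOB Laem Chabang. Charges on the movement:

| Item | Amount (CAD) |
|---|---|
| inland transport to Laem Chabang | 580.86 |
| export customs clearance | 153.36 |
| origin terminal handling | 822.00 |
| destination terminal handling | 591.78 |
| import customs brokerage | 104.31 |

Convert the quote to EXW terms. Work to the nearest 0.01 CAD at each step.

EXW price: CAD 457011.23

Not relevant to the conversion: brokerage, destination terminal — on the buyer under both terms; not part of either seller's price.
From FOB to EXW, the seller no longer bears: inland to port, export clearance, origin terminal.
EXW price = 458567.45 − 580.86 − 153.36 − 822.00 = 457011.23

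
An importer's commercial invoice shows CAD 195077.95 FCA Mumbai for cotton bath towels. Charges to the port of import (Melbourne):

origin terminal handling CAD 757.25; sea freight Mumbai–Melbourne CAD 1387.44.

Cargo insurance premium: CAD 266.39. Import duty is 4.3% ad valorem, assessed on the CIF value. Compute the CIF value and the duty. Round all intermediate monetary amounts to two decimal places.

CIF = FCA price + pre-shipment costs + freight + insurance
CIF = 195077.95 + 757.25 + 1387.44 + 266.39 = 197489.03
Import duty = 197489.03 × 4.3% = 8492.03

CIF value: CAD 197489.03; import duty: CAD 8492.03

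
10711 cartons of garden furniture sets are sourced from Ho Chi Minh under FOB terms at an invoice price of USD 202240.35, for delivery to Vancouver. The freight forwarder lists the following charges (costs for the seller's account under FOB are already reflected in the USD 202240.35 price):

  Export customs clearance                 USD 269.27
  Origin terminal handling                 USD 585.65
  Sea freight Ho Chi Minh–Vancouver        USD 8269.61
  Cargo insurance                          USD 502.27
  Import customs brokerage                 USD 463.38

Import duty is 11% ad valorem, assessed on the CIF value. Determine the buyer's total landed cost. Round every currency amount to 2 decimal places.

Total landed cost: USD 234686.96

FOB: the seller bears costs until goods are on board at the origin port; the buyer bears freight, insurance and all costs thereafter.
Already in the invoice (seller's account under FOB): export clearance, origin terminal — exclude.
CIF value = FOB price + freight + insurance = 202240.35 + 8269.61 + 502.27 = 211012.23
Import duty = 211012.23 × 11% = 23211.35
Buyer bears: freight 8269.61 + insurance 502.27 + brokerage 463.38 + duty 23211.35 = 32446.61
Landed cost = invoice 202240.35 + 32446.61 = 234686.96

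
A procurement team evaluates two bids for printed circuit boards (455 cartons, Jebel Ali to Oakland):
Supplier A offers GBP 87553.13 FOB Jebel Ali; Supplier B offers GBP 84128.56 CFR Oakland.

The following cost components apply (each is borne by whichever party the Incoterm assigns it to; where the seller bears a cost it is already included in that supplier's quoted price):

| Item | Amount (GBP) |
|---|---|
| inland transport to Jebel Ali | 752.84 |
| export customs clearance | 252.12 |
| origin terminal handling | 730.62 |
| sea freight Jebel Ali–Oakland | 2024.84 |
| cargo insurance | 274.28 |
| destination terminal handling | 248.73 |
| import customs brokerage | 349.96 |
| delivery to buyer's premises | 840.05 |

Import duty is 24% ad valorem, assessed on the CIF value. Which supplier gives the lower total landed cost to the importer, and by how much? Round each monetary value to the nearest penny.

Supplier B is cheaper by GBP 6757.27

Supplier A (FOB):
CIF value = FOB price + freight + insurance = 87553.13 + 2024.84 + 274.28 = 89852.25
Import duty = 89852.25 × 24% = 21564.54
Buyer bears (A): 2024.84 + 274.28 + 248.73 + 349.96 + 840.05 = 3737.86
Landed cost (A) = invoice 87553.13 + 3737.86 + duty 21564.54 = 112855.53
Supplier B (CFR):
CIF value = CFR price + insurance = 84128.56 + 274.28 = 84402.84
Import duty = 84402.84 × 24% = 20256.68
Buyer bears (B): 274.28 + 248.73 + 349.96 + 840.05 = 1713.02
Landed cost (B) = invoice 84128.56 + 1713.02 + duty 20256.68 = 106098.26
Difference = |112855.53 − 106098.26| = 6757.27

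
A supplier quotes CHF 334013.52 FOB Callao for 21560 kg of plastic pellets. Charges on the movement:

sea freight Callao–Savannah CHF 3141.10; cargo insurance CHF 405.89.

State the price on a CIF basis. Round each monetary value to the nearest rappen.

From FOB to CIF, the seller additionally bears: freight, insurance.
CIF price = 334013.52 + 3141.10 + 405.89 = 337560.51

CIF price: CHF 337560.51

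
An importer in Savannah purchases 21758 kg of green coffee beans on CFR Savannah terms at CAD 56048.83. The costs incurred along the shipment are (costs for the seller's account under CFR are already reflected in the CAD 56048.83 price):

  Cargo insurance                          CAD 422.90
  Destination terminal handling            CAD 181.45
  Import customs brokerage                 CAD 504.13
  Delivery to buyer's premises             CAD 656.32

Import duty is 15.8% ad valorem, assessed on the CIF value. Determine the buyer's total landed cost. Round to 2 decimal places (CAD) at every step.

CFR: the seller pays costs through ocean freight to the destination port, but not insurance.
CIF value = CFR price + insurance = 56048.83 + 422.90 = 56471.73
Import duty = 56471.73 × 15.8% = 8922.53
Buyer bears: insurance 422.90 + destination terminal 181.45 + brokerage 504.13 + delivery 656.32 + duty 8922.53 = 10687.33
Landed cost = invoice 56048.83 + 10687.33 = 66736.16

Total landed cost: CAD 66736.16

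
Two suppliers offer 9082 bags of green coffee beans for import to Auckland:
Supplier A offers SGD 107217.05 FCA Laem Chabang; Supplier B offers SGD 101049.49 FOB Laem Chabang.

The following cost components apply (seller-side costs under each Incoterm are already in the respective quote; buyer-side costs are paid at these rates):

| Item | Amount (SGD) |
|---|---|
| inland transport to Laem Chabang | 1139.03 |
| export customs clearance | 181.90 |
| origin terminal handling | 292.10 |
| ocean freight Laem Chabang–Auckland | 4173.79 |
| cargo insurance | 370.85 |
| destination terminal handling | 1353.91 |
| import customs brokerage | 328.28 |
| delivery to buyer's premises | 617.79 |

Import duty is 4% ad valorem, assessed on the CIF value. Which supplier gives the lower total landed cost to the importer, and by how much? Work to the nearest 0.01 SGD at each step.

Supplier B is cheaper by SGD 6718.04

Supplier A (FCA):
CIF value = FCA price + origin terminal + freight + insurance = 107217.05 + 292.10 + 4173.79 + 370.85 = 112053.79
Import duty = 112053.79 × 4% = 4482.15
Buyer bears (A): 292.10 + 4173.79 + 370.85 + 1353.91 + 328.28 + 617.79 = 7136.72
Landed cost (A) = invoice 107217.05 + 7136.72 + duty 4482.15 = 118835.92
Supplier B (FOB):
CIF value = FOB price + freight + insurance = 101049.49 + 4173.79 + 370.85 = 105594.13
Import duty = 105594.13 × 4% = 4223.77
Buyer bears (B): 4173.79 + 370.85 + 1353.91 + 328.28 + 617.79 = 6844.62
Landed cost (B) = invoice 101049.49 + 6844.62 + duty 4223.77 = 112117.88
Difference = |118835.92 − 112117.88| = 6718.04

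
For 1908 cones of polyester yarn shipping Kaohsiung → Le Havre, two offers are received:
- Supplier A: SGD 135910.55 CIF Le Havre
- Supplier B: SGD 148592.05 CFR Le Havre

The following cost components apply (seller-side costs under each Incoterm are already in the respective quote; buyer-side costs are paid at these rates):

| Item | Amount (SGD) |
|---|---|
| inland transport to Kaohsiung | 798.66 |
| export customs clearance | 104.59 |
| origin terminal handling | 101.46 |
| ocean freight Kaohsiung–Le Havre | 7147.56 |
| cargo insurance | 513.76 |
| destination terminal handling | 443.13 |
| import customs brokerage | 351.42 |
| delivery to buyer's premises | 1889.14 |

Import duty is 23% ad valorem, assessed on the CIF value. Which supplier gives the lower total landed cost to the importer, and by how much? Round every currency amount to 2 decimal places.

Supplier A (CIF):
The CIF price already equals the CIF value: 135910.55
Import duty = 135910.55 × 23% = 31259.43
Buyer bears (A): 443.13 + 351.42 + 1889.14 = 2683.69
Landed cost (A) = invoice 135910.55 + 2683.69 + duty 31259.43 = 169853.67
Supplier B (CFR):
CIF value = CFR price + insurance = 148592.05 + 513.76 = 149105.81
Import duty = 149105.81 × 23% = 34294.34
Buyer bears (B): 513.76 + 443.13 + 351.42 + 1889.14 = 3197.45
Landed cost (B) = invoice 148592.05 + 3197.45 + duty 34294.34 = 186083.84
Difference = |169853.67 − 186083.84| = 16230.17

Supplier A is cheaper by SGD 16230.17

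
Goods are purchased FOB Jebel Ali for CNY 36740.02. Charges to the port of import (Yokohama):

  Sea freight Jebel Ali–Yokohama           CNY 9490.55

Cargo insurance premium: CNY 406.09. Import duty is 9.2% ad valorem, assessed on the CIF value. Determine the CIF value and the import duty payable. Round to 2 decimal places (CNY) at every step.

CIF = FOB price + freight + insurance
CIF = 36740.02 + 9490.55 + 406.09 = 46636.66
Import duty = 46636.66 × 9.2% = 4290.57

CIF value: CNY 46636.66; import duty: CNY 4290.57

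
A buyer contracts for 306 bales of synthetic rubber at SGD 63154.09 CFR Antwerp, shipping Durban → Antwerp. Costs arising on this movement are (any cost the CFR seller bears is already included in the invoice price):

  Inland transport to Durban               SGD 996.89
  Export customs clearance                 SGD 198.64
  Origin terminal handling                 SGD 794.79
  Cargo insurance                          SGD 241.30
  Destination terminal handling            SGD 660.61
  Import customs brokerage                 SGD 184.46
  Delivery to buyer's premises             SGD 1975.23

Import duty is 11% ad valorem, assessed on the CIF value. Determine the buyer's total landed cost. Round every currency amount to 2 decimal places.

Total landed cost: SGD 73189.18

CFR: the seller pays costs through ocean freight to the destination port, but not insurance.
Already in the invoice (seller's account under CFR): inland to port, export clearance, origin terminal — exclude.
CIF value = CFR price + insurance = 63154.09 + 241.30 = 63395.39
Import duty = 63395.39 × 11% = 6973.49
Buyer bears: insurance 241.30 + destination terminal 660.61 + brokerage 184.46 + delivery 1975.23 + duty 6973.49 = 10035.09
Landed cost = invoice 63154.09 + 10035.09 = 73189.18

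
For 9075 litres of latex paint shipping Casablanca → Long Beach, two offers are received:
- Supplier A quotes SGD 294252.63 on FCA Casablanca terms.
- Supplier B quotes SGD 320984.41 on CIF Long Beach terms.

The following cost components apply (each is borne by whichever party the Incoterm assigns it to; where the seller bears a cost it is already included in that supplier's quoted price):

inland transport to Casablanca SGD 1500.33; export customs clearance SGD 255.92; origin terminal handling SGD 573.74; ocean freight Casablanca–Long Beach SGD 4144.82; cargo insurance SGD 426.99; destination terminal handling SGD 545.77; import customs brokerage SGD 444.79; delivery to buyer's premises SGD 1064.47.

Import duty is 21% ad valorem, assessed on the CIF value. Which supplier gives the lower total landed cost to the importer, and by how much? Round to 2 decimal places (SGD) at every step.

Supplier A is cheaper by SGD 26119.34

Supplier A (FCA):
CIF value = FCA price + origin terminal + freight + insurance = 294252.63 + 573.74 + 4144.82 + 426.99 = 299398.18
Import duty = 299398.18 × 21% = 62873.62
Buyer bears (A): 573.74 + 4144.82 + 426.99 + 545.77 + 444.79 + 1064.47 = 7200.58
Landed cost (A) = invoice 294252.63 + 7200.58 + duty 62873.62 = 364326.83
Supplier B (CIF):
The CIF price already equals the CIF value: 320984.41
Import duty = 320984.41 × 21% = 67406.73
Buyer bears (B): 545.77 + 444.79 + 1064.47 = 2055.03
Landed cost (B) = invoice 320984.41 + 2055.03 + duty 67406.73 = 390446.17
Difference = |364326.83 − 390446.17| = 26119.34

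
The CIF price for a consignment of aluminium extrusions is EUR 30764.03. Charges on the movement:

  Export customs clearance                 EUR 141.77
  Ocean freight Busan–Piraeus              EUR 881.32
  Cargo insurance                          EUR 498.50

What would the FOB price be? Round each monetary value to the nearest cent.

Not relevant to the conversion: export clearance — on the seller under both CIF and FOB; already in the CIF price and stays in the FOB price.
From CIF to FOB, the seller no longer bears: freight, insurance.
FOB price = 30764.03 − 881.32 − 498.50 = 29384.21

FOB price: EUR 29384.21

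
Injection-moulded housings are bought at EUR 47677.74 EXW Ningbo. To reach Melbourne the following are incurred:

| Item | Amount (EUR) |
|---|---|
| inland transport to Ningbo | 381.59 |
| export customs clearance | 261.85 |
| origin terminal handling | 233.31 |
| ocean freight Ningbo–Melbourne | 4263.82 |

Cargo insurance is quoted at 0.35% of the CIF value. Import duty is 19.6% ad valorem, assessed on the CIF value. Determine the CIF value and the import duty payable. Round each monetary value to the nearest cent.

CIF value: EUR 53003.82; import duty: EUR 10388.75

Let C be the CIF value. C = EXW price + pre-shipment costs + freight + 0.35% × C
C − 0.35% × C = 47677.74 + 381.59 + 261.85 + 233.31 + 4263.82
0.9965 × C = 52818.31
C = 52818.31 / 0.9965 = 53003.82
Insurance premium = 0.35% × 53003.82 = 185.51
Import duty = 53003.82 × 19.6% = 10388.75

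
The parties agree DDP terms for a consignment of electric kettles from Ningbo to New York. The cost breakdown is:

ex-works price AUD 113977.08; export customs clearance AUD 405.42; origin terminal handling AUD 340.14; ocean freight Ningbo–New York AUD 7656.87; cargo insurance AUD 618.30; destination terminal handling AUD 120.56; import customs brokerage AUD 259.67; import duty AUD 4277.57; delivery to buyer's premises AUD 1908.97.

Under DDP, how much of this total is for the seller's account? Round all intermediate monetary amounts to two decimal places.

DDP: the seller bears all costs including import duty.
Seller's account: goods 113977.08 + export clearance 405.42 + origin terminal 340.14 + freight 7656.87 + insurance 618.30 + destination terminal 120.56 + brokerage 259.67 + duty 4277.57 + delivery 1908.97 = 129564.58
Buyer's account: 0.00

Seller's account: AUD 129564.58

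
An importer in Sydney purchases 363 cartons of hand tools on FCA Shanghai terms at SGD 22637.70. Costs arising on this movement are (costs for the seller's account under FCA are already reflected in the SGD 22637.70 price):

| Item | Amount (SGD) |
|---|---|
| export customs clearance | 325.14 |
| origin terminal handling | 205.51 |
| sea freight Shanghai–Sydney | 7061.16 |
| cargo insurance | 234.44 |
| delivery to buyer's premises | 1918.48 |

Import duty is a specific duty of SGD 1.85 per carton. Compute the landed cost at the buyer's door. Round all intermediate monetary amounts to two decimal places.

Total landed cost: SGD 32728.84

FCA: the seller delivers export-cleared goods to the carrier; the buyer bears costs from that point.
Already in the invoice (seller's account under FCA): export clearance — exclude.
CIF value = FCA price + origin terminal + freight + insurance = 22637.70 + 205.51 + 7061.16 + 234.44 = 30138.81
Import duty = 363 × 1.85 = 671.55
Buyer bears: origin terminal 205.51 + freight 7061.16 + insurance 234.44 + delivery 1918.48 + duty 671.55 = 10091.14
Landed cost = invoice 22637.70 + 10091.14 = 32728.84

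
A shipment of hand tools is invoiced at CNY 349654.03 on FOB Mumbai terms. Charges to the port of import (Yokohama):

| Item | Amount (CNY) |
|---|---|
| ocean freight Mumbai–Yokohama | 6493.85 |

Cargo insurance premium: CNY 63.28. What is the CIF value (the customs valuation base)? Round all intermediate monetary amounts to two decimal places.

CIF = FOB price + freight + insurance
CIF = 349654.03 + 6493.85 + 63.28 = 356211.16

CIF value: CNY 356211.16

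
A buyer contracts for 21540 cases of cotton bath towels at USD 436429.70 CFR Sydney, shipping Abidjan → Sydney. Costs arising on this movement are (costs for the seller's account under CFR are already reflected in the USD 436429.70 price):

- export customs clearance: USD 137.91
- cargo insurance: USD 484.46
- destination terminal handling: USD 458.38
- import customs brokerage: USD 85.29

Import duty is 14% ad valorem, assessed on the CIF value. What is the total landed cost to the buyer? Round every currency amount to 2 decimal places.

Total landed cost: USD 498625.81

CFR: the seller pays costs through ocean freight to the destination port, but not insurance.
Already in the invoice (seller's account under CFR): export clearance — exclude.
CIF value = CFR price + insurance = 436429.70 + 484.46 = 436914.16
Import duty = 436914.16 × 14% = 61167.98
Buyer bears: insurance 484.46 + destination terminal 458.38 + brokerage 85.29 + duty 61167.98 = 62196.11
Landed cost = invoice 436429.70 + 62196.11 = 498625.81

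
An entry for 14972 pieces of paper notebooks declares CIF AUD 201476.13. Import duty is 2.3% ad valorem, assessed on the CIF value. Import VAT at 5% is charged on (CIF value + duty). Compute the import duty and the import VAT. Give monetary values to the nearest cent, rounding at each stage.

Import duty = 201476.13 × 2.3% = 4633.95
VAT base = CIF + duty = 201476.13 + 4633.95 = 206110.08
Import VAT = 206110.08 × 5% = 10305.50

Import duty: AUD 4633.95; import VAT: AUD 10305.50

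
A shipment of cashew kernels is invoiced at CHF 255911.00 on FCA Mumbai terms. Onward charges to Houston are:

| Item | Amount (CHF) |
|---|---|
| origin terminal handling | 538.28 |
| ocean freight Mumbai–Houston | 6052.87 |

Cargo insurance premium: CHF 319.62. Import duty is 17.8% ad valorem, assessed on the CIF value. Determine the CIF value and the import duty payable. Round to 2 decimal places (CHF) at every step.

CIF value: CHF 262821.77; import duty: CHF 46782.28

CIF = FCA price + pre-shipment costs + freight + insurance
CIF = 255911.00 + 538.28 + 6052.87 + 319.62 = 262821.77
Import duty = 262821.77 × 17.8% = 46782.28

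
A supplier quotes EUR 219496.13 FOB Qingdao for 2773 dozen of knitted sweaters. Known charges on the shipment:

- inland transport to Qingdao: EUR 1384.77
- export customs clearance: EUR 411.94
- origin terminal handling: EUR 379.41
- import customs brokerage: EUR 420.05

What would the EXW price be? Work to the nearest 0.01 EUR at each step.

EXW price: EUR 217320.01

Not relevant to the conversion: brokerage — on the buyer under both terms; not part of either seller's price.
From FOB to EXW, the seller no longer bears: inland to port, export clearance, origin terminal.
EXW price = 219496.13 − 1384.77 − 411.94 − 379.41 = 217320.01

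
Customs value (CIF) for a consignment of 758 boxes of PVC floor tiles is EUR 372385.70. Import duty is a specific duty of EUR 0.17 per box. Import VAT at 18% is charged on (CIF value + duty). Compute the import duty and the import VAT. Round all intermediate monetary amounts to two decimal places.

Import duty = 758 × 0.17 = 128.86
VAT base = CIF + duty = 372385.70 + 128.86 = 372514.56
Import VAT = 372514.56 × 18% = 67052.62

Import duty: EUR 128.86; import VAT: EUR 67052.62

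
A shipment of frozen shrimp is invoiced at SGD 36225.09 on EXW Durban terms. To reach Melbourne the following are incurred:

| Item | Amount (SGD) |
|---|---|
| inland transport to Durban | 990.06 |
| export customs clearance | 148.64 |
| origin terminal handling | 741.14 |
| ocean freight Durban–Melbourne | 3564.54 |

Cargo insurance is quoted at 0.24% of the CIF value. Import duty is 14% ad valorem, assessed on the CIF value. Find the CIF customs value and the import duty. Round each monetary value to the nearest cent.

CIF value: SGD 41769.72; import duty: SGD 5847.76

Let C be the CIF value. C = EXW price + pre-shipment costs + freight + 0.24% × C
C − 0.24% × C = 36225.09 + 990.06 + 148.64 + 741.14 + 3564.54
0.9976 × C = 41669.47
C = 41669.47 / 0.9976 = 41769.72
Insurance premium = 0.24% × 41769.72 = 100.25
Import duty = 41769.72 × 14% = 5847.76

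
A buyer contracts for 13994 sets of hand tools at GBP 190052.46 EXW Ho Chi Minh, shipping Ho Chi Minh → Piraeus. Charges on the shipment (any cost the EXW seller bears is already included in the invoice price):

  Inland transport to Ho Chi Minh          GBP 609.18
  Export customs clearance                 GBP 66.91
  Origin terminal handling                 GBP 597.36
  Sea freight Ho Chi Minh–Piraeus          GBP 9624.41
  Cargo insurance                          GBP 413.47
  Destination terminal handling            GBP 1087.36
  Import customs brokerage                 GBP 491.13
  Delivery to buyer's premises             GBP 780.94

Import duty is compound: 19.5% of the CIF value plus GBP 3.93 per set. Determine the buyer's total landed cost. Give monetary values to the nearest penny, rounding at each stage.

EXW: the seller makes goods available at their premises; the buyer bears all onward costs.
CIF value = EXW price + inland to port + export clearance + origin terminal + freight + insurance = 190052.46 + 609.18 + 66.91 + 597.36 + 9624.41 + 413.47 = 201363.79
Ad valorem component: 201363.79 × 19.5% = 39265.94
Specific component: 13994 × 3.93 = 54996.42
Import duty = 39265.94 + 54996.42 = 94262.36
Buyer bears: inland to port 609.18 + export clearance 66.91 + origin terminal 597.36 + freight 9624.41 + insurance 413.47 + destination terminal 1087.36 + brokerage 491.13 + delivery 780.94 + duty 94262.36 = 107933.12
Landed cost = invoice 190052.46 + 107933.12 = 297985.58

Total landed cost: GBP 297985.58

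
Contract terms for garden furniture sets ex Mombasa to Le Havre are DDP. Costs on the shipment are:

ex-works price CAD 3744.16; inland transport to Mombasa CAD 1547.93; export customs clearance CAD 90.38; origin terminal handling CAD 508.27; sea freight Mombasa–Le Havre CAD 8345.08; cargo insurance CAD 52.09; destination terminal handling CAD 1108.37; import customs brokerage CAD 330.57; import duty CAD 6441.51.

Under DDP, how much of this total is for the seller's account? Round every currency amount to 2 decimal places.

Seller's account: CAD 22168.36

DDP: the seller bears all costs including import duty.
Seller's account: goods 3744.16 + inland to port 1547.93 + export clearance 90.38 + origin terminal 508.27 + freight 8345.08 + insurance 52.09 + destination terminal 1108.37 + brokerage 330.57 + duty 6441.51 = 22168.36
Buyer's account: 0.00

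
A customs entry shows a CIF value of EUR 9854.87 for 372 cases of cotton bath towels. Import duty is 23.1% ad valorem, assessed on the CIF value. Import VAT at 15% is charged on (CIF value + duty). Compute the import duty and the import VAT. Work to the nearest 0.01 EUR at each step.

Import duty: EUR 2276.47; import VAT: EUR 1819.70

Import duty = 9854.87 × 23.1% = 2276.47
VAT base = CIF + duty = 9854.87 + 2276.47 = 12131.34
Import VAT = 12131.34 × 15% = 1819.70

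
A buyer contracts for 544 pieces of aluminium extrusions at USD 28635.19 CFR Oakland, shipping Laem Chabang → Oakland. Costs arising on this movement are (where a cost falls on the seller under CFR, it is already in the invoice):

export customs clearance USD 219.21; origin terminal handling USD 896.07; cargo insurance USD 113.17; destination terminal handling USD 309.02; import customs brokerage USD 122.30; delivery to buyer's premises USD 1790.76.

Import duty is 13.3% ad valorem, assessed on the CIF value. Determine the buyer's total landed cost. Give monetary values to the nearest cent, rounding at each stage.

Total landed cost: USD 34793.97

CFR: the seller pays costs through ocean freight to the destination port, but not insurance.
Already in the invoice (seller's account under CFR): export clearance, origin terminal — exclude.
CIF value = CFR price + insurance = 28635.19 + 113.17 = 28748.36
Import duty = 28748.36 × 13.3% = 3823.53
Buyer bears: insurance 113.17 + destination terminal 309.02 + brokerage 122.30 + delivery 1790.76 + duty 3823.53 = 6158.78
Landed cost = invoice 28635.19 + 6158.78 = 34793.97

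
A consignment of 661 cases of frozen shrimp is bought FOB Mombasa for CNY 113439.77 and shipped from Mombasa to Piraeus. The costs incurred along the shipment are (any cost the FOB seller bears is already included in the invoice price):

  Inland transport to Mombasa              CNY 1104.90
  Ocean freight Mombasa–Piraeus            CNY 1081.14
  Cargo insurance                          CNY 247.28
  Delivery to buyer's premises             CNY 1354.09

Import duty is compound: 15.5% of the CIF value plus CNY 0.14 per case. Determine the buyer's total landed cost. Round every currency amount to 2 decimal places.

Total landed cost: CNY 134003.89

FOB: the seller bears costs until goods are on board at the origin port; the buyer bears freight, insurance and all costs thereafter.
Already in the invoice (seller's account under FOB): inland to port — exclude.
CIF value = FOB price + freight + insurance = 113439.77 + 1081.14 + 247.28 = 114768.19
Ad valorem component: 114768.19 × 15.5% = 17789.07
Specific component: 661 × 0.14 = 92.54
Import duty = 17789.07 + 92.54 = 17881.61
Buyer bears: freight 1081.14 + insurance 247.28 + delivery 1354.09 + duty 17881.61 = 20564.12
Landed cost = invoice 113439.77 + 20564.12 = 134003.89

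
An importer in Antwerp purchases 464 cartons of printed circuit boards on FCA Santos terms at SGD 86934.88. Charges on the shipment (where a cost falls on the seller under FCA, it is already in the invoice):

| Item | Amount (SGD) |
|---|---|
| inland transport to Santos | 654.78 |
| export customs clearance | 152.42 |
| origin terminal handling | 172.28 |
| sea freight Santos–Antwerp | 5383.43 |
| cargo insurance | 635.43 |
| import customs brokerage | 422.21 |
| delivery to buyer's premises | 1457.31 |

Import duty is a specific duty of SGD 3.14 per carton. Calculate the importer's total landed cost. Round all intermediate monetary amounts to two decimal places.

Total landed cost: SGD 96462.50

FCA: the seller delivers export-cleared goods to the carrier; the buyer bears costs from that point.
Already in the invoice (seller's account under FCA): inland to port, export clearance — exclude.
CIF value = FCA price + origin terminal + freight + insurance = 86934.88 + 172.28 + 5383.43 + 635.43 = 93126.02
Import duty = 464 × 3.14 = 1456.96
Buyer bears: origin terminal 172.28 + freight 5383.43 + insurance 635.43 + brokerage 422.21 + delivery 1457.31 + duty 1456.96 = 9527.62
Landed cost = invoice 86934.88 + 9527.62 = 96462.50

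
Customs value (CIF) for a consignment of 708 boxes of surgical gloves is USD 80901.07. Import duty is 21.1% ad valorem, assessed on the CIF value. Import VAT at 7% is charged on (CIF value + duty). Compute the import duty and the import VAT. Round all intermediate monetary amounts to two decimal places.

Import duty = 80901.07 × 21.1% = 17070.13
VAT base = CIF + duty = 80901.07 + 17070.13 = 97971.20
Import VAT = 97971.20 × 7% = 6857.98

Import duty: USD 17070.13; import VAT: USD 6857.98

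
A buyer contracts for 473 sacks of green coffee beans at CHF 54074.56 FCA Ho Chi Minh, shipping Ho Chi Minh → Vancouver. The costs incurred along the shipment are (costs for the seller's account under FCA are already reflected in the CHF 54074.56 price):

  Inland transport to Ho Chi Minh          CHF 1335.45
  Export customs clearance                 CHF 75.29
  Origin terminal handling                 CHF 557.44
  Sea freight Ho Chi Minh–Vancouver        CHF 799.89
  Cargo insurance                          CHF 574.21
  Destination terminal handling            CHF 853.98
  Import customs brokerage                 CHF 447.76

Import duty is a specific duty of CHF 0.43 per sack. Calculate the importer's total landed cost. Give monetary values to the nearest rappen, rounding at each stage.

FCA: the seller delivers export-cleared goods to the carrier; the buyer bears costs from that point.
Already in the invoice (seller's account under FCA): inland to port, export clearance — exclude.
CIF value = FCA price + origin terminal + freight + insurance = 54074.56 + 557.44 + 799.89 + 574.21 = 56006.10
Import duty = 473 × 0.43 = 203.39
Buyer bears: origin terminal 557.44 + freight 799.89 + insurance 574.21 + destination terminal 853.98 + brokerage 447.76 + duty 203.39 = 3436.67
Landed cost = invoice 54074.56 + 3436.67 = 57511.23

Total landed cost: CHF 57511.23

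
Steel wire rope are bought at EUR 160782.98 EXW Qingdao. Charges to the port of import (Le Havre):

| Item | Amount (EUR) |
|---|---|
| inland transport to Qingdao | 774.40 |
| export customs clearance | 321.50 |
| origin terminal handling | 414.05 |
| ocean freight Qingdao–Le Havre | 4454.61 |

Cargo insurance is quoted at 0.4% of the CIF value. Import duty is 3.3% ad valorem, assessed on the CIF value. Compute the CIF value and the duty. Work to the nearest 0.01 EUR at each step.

Let C be the CIF value. C = EXW price + pre-shipment costs + freight + 0.4% × C
C − 0.4% × C = 160782.98 + 774.40 + 321.50 + 414.05 + 4454.61
0.996 × C = 166747.54
C = 166747.54 / 0.996 = 167417.21
Insurance premium = 0.4% × 167417.21 = 669.67
Import duty = 167417.21 × 3.3% = 5524.77

CIF value: EUR 167417.21; import duty: EUR 5524.77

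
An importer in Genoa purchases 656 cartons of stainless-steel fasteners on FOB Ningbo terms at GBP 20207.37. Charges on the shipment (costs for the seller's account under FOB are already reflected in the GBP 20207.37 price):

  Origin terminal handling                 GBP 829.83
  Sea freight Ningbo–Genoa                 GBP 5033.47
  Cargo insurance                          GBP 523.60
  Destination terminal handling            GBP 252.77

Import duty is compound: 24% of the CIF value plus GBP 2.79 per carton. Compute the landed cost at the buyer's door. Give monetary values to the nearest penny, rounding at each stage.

Total landed cost: GBP 34030.92

FOB: the seller bears costs until goods are on board at the origin port; the buyer bears freight, insurance and all costs thereafter.
Already in the invoice (seller's account under FOB): origin terminal — exclude.
CIF value = FOB price + freight + insurance = 20207.37 + 5033.47 + 523.60 = 25764.44
Ad valorem component: 25764.44 × 24% = 6183.47
Specific component: 656 × 2.79 = 1830.24
Import duty = 6183.47 + 1830.24 = 8013.71
Buyer bears: freight 5033.47 + insurance 523.60 + destination terminal 252.77 + duty 8013.71 = 13823.55
Landed cost = invoice 20207.37 + 13823.55 = 34030.92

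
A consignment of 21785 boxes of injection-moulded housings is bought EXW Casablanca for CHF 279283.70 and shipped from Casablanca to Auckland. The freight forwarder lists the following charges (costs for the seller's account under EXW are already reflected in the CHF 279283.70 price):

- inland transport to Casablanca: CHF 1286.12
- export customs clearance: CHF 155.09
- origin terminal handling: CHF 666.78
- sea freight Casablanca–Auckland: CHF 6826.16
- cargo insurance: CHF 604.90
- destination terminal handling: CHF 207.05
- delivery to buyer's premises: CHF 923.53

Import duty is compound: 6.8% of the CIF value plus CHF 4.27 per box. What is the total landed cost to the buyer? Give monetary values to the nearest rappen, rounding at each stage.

Total landed cost: CHF 402615.23

EXW: the seller makes goods available at their premises; the buyer bears all onward costs.
CIF value = EXW price + inland to port + export clearance + origin terminal + freight + insurance = 279283.70 + 1286.12 + 155.09 + 666.78 + 6826.16 + 604.90 = 288822.75
Ad valorem component: 288822.75 × 6.8% = 19639.95
Specific component: 21785 × 4.27 = 93021.95
Import duty = 19639.95 + 93021.95 = 112661.90
Buyer bears: inland to port 1286.12 + export clearance 155.09 + origin terminal 666.78 + freight 6826.16 + insurance 604.90 + destination terminal 207.05 + delivery 923.53 + duty 112661.90 = 123331.53
Landed cost = invoice 279283.70 + 123331.53 = 402615.23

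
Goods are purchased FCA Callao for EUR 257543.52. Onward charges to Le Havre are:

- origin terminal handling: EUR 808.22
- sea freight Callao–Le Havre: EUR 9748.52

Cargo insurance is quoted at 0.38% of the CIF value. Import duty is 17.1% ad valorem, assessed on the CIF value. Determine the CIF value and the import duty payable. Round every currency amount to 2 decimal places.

CIF value: EUR 269122.93; import duty: EUR 46020.02

Let C be the CIF value. C = FCA price + pre-shipment costs + freight + 0.38% × C
C − 0.38% × C = 257543.52 + 808.22 + 9748.52
0.9962 × C = 268100.26
C = 268100.26 / 0.9962 = 269122.93
Insurance premium = 0.38% × 269122.93 = 1022.67
Import duty = 269122.93 × 17.1% = 46020.02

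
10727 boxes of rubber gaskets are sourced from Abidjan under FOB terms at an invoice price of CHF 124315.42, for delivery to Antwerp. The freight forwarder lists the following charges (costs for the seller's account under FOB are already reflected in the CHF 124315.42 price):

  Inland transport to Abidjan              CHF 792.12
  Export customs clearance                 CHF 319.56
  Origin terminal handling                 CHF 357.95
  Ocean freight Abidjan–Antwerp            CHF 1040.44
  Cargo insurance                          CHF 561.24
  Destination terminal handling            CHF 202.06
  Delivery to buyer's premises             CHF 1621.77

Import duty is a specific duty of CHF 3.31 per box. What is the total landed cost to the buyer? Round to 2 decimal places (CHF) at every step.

Total landed cost: CHF 163247.30

FOB: the seller bears costs until goods are on board at the origin port; the buyer bears freight, insurance and all costs thereafter.
Already in the invoice (seller's account under FOB): inland to port, export clearance, origin terminal — exclude.
CIF value = FOB price + freight + insurance = 124315.42 + 1040.44 + 561.24 = 125917.10
Import duty = 10727 × 3.31 = 35506.37
Buyer bears: freight 1040.44 + insurance 561.24 + destination terminal 202.06 + delivery 1621.77 + duty 35506.37 = 38931.88
Landed cost = invoice 124315.42 + 38931.88 = 163247.30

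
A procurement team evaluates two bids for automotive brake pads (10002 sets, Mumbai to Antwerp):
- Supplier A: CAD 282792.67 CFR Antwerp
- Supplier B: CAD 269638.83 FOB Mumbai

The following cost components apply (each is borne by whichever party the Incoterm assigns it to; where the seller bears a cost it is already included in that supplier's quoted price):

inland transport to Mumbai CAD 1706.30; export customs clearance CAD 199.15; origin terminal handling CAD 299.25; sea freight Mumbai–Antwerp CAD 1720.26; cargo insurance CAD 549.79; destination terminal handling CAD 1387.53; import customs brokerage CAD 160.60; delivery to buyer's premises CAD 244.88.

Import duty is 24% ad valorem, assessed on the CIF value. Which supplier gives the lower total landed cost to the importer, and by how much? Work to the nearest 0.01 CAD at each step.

Supplier B is cheaper by CAD 14177.64

Supplier A (CFR):
CIF value = CFR price + insurance = 282792.67 + 549.79 = 283342.46
Import duty = 283342.46 × 24% = 68002.19
Buyer bears (A): 549.79 + 1387.53 + 160.60 + 244.88 = 2342.80
Landed cost (A) = invoice 282792.67 + 2342.80 + duty 68002.19 = 353137.66
Supplier B (FOB):
CIF value = FOB price + freight + insurance = 269638.83 + 1720.26 + 549.79 = 271908.88
Import duty = 271908.88 × 24% = 65258.13
Buyer bears (B): 1720.26 + 549.79 + 1387.53 + 160.60 + 244.88 = 4063.06
Landed cost (B) = invoice 269638.83 + 4063.06 + duty 65258.13 = 338960.02
Difference = |353137.66 − 338960.02| = 14177.64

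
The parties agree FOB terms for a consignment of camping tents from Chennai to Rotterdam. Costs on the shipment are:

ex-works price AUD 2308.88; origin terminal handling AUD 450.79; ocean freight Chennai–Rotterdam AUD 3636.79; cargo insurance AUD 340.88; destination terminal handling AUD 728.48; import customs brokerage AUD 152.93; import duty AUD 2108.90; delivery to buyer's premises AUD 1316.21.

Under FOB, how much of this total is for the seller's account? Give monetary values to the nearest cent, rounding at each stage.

Seller's account: AUD 2759.67

FOB: the seller bears costs until goods are on board at the origin port; the buyer bears freight, insurance and all costs thereafter.
Seller's account: goods 2308.88 + origin terminal 450.79 = 2759.67
Buyer's account: freight 3636.79 + insurance 340.88 + destination terminal 728.48 + brokerage 152.93 + duty 2108.90 + delivery 1316.21 = 8284.19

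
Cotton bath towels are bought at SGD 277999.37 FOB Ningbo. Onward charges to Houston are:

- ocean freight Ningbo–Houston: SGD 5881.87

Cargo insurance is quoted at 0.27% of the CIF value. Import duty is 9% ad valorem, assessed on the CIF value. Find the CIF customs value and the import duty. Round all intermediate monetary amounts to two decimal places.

CIF value: SGD 284649.79; import duty: SGD 25618.48

Let C be the CIF value. C = FOB price + freight + 0.27% × C
C − 0.27% × C = 277999.37 + 5881.87
0.9973 × C = 283881.24
C = 283881.24 / 0.9973 = 284649.79
Insurance premium = 0.27% × 284649.79 = 768.55
Import duty = 284649.79 × 9% = 25618.48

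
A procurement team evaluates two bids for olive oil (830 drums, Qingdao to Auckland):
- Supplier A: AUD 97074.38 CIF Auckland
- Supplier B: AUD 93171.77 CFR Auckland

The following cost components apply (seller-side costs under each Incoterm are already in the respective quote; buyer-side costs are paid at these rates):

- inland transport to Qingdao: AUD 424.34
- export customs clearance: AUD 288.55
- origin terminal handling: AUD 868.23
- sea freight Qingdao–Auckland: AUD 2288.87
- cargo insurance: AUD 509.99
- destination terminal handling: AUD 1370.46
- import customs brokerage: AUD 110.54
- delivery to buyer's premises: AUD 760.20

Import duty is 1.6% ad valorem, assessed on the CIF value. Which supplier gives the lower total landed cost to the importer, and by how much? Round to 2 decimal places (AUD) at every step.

Supplier A (CIF):
The CIF price already equals the CIF value: 97074.38
Import duty = 97074.38 × 1.6% = 1553.19
Buyer bears (A): 1370.46 + 110.54 + 760.20 = 2241.20
Landed cost (A) = invoice 97074.38 + 2241.20 + duty 1553.19 = 100868.77
Supplier B (CFR):
CIF value = CFR price + insurance = 93171.77 + 509.99 = 93681.76
Import duty = 93681.76 × 1.6% = 1498.91
Buyer bears (B): 509.99 + 1370.46 + 110.54 + 760.20 = 2751.19
Landed cost (B) = invoice 93171.77 + 2751.19 + duty 1498.91 = 97421.87
Difference = |100868.77 − 97421.87| = 3446.90

Supplier B is cheaper by AUD 3446.90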